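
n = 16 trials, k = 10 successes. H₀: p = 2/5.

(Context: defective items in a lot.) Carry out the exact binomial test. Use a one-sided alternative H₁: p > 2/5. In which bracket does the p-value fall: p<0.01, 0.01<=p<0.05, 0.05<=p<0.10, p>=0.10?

Exact binomial: n=16, k=10, p₀=2/5=0.4000
P(X≥10) from Σ C(n,i)·p₀^i·(1−p₀)^(n−i)
p-value (one-sided, H₁ greater) = 0.05832
→ bracket: 0.05<=p<0.10

p-value bracket: 0.05<=p<0.10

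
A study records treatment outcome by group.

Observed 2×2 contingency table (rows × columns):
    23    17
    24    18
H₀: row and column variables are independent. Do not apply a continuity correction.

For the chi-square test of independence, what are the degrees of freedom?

degrees of freedom = 1

df = (r−1)(c−1) = (2−1)·(2−1) = 1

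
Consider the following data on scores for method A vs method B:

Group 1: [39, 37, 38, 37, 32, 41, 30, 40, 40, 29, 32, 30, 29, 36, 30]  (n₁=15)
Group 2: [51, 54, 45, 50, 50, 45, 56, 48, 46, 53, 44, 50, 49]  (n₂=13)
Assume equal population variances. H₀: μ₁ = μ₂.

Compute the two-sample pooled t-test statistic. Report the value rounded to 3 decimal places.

x̄₁=34.667, s₁=4.499, n₁=15
x̄₂=49.308, s₂=3.683, n₂=13
s_p² = [14·4.499² + 12·3.683²]/26 = 17.1578
SE = √(s_p²·(1/15+1/13)) = 1.5696
t = (34.667−49.308)/1.5696 = -9.3278
df = 26

test statistic = -9.328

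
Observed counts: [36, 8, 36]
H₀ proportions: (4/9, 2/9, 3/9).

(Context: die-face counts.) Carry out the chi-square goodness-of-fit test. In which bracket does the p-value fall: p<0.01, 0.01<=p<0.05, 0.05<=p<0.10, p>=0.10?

p-value bracket: 0.01<=p<0.05

n = 80; E_i = n·p_i = [35.56, 17.78, 26.67]
χ² = (36−35.56)²/35.56 + (8−17.78)²/17.78 + (36−26.67)²/26.67 = 8.6500
df = 2
p-value (upper-tail) = 0.01323
→ bracket: 0.01<=p<0.05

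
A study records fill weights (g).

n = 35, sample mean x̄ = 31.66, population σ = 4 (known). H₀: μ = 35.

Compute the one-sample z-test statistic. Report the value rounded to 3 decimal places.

SE = σ/√n = 4/√35 = 0.6761
z = (x̄−μ₀)/SE = (31.66−35)/0.6761 = -4.9399

test statistic = -4.940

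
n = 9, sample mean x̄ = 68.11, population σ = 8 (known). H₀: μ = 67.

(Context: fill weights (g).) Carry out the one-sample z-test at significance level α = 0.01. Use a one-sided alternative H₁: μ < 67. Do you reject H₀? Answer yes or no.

reject H₀: no

SE = σ/√n = 8/√9 = 2.6667
z = (x̄−μ₀)/SE = (68.11−67)/2.6667 = 0.4162
p-value (one-sided, H₁ less) = 0.66139
At α=0.01: p ≥ α → fail to reject H₀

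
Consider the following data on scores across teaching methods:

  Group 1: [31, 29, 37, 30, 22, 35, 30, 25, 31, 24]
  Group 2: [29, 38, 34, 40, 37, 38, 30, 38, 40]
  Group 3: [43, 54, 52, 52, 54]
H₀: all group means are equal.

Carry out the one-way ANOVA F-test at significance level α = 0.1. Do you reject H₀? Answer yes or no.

Group means [29.40, 36.00, 51.00], grand mean 36.375
SSB = Σnᵢ(x̄ᵢ−x̄)² = 1557.225; SSW = ΣΣ(x−x̄ᵢ)² = 416.400
MSB = 1557.225/2 = 778.6125; MSW = 416.400/21 = 19.8286
F = MSB/MSW = 39.2672
df = (2, 21)
p-value (upper-tail) = 0.00000
At α=0.1: p < α → reject H₀

reject H₀: yes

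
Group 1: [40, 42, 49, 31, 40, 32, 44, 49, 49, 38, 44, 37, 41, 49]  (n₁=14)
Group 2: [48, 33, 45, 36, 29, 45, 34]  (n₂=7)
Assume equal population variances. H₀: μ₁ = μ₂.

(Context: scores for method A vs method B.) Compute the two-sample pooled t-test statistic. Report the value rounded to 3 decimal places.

test statistic = 1.073

x̄₁=41.786, s₁=6.041, n₁=14
x̄₂=38.571, s₂=7.323, n₂=7
s_p² = [13·6.041² + 6·7.323²]/19 = 41.8985
SE = √(s_p²·(1/14+1/7)) = 2.9964
t = (41.786−38.571)/2.9964 = 1.0727
df = 19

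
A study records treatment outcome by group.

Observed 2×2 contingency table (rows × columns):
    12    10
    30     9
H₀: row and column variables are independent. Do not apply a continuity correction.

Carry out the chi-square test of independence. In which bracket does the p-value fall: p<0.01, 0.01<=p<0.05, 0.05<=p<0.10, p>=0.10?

Row totals [22, 39], col totals [42, 19], n=61
χ² = (12−15.15)²/15.15 + (10−6.85)²/6.85 + (30−26.85)²/26.85 + (9−12.15)²/12.15 = 3.2843
df = 1
p-value (upper-tail) = 0.06995
→ bracket: 0.05<=p<0.10

p-value bracket: 0.05<=p<0.10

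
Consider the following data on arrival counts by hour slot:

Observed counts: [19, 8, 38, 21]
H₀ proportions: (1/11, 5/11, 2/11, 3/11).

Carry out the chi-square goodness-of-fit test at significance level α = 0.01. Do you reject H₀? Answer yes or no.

reject H₀: yes

n = 86; E_i = n·p_i = [7.82, 39.09, 15.64, 23.45]
χ² = (19−7.82)²/7.82 + (8−39.09)²/39.09 + (38−15.64)²/15.64 + (21−23.45)²/23.45 = 72.9628
df = 3
p-value (upper-tail) = 0.00000
At α=0.01: p < α → reject H₀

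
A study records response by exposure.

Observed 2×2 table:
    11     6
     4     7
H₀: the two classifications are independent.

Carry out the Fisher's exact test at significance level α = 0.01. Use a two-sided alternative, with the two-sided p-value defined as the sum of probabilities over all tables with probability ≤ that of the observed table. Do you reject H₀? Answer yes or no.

reject H₀: no

Margins: r₁=17, r₂=11, c₁=15, c₂=13, n=28
p_obs = C(17,11)·C(11,4)/C(28,15); sum pmf over tables with pmf ≤ p_obs
p-value (two-sided) = 0.24581
At α=0.01: p ≥ α → fail to reject H₀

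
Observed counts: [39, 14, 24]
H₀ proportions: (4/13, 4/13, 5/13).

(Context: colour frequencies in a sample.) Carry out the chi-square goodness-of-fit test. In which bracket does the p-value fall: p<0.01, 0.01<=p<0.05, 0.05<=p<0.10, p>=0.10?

p-value bracket: p<0.01

n = 77; E_i = n·p_i = [23.69, 23.69, 29.62]
χ² = (39−23.69)²/23.69 + (14−23.69)²/23.69 + (24−29.62)²/29.62 = 14.9201
df = 2
p-value (upper-tail) = 0.00058
→ bracket: p<0.01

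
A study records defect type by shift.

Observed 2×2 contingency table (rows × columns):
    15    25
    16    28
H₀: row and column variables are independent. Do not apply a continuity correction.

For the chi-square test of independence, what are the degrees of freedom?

degrees of freedom = 1

df = (r−1)(c−1) = (2−1)·(2−1) = 1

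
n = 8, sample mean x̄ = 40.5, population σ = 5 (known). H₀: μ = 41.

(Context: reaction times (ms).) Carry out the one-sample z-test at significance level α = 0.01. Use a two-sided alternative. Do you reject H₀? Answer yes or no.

reject H₀: no

SE = σ/√n = 5/√8 = 1.7678
z = (x̄−μ₀)/SE = (40.5−41)/1.7678 = -0.2828
p-value (two-sided) = 0.77730
At α=0.01: p ≥ α → fail to reject H₀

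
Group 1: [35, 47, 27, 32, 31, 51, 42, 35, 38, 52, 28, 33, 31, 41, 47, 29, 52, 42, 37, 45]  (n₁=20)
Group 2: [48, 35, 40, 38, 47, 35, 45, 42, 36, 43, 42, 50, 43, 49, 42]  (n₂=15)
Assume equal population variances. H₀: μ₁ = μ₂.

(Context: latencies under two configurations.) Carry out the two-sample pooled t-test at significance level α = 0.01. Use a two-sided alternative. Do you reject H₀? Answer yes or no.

reject H₀: no

x̄₁=38.750, s₁=8.213, n₁=20
x̄₂=42.333, s₂=4.909, n₂=15
s_p² = [19·8.213² + 14·4.909²]/33 = 49.0631
SE = √(s_p²·(1/20+1/15)) = 2.3925
t = (38.750−42.333)/2.3925 = -1.4977
df = 33
p-value (two-sided) = 0.14371
At α=0.01: p ≥ α → fail to reject H₀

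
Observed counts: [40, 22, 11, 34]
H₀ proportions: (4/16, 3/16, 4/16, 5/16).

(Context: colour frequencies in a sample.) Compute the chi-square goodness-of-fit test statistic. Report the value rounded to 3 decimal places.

test statistic = 16.033

n = 107; E_i = n·p_i = [26.75, 20.06, 26.75, 33.44]
χ² = (40−26.75)²/26.75 + (22−20.06)²/20.06 + (11−26.75)²/26.75 + (34−33.44)²/33.44 = 16.0330
df = 3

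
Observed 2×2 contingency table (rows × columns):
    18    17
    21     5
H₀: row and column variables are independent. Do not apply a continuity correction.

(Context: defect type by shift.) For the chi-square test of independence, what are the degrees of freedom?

df = (r−1)(c−1) = (2−1)·(2−1) = 1

degrees of freedom = 1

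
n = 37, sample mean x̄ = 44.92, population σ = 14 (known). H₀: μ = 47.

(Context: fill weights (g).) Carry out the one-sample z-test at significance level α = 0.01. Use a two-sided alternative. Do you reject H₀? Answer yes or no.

SE = σ/√n = 14/√37 = 2.3016
z = (x̄−μ₀)/SE = (44.92−47)/2.3016 = -0.9037
p-value (two-sided) = 0.36614
At α=0.01: p ≥ α → fail to reject H₀

reject H₀: no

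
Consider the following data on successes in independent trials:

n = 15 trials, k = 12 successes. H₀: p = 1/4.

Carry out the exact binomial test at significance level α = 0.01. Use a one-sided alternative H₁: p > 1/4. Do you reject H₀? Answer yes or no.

Exact binomial: n=15, k=12, p₀=1/4=0.2500
P(X≥12) from Σ C(n,i)·p₀^i·(1−p₀)^(n−i)
p-value (one-sided, H₁ greater) = 0.00001
At α=0.01: p < α → reject H₀

reject H₀: yes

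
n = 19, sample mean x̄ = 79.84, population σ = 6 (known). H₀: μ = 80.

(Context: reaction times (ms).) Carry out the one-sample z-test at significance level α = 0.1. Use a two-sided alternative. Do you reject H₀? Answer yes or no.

reject H₀: no

SE = σ/√n = 6/√19 = 1.3765
z = (x̄−μ₀)/SE = (79.84−80)/1.3765 = -0.1162
p-value (two-sided) = 0.90746
At α=0.1: p ≥ α → fail to reject H₀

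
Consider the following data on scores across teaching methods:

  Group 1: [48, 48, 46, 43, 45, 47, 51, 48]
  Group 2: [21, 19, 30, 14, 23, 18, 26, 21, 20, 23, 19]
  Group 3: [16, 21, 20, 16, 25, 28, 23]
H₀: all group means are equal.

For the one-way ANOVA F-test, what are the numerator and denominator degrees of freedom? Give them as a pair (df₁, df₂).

degrees of freedom = [2, 23]

k = 3 groups, N = 26 total
df = (k−1, N−k) = (3−1, 26−3) = (2, 23)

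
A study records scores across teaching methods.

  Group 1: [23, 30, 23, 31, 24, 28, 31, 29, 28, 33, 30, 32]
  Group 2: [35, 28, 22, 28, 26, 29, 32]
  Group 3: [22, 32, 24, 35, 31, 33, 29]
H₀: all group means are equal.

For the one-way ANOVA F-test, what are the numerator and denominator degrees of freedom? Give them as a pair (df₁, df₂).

k = 3 groups, N = 26 total
df = (k−1, N−k) = (3−1, 26−3) = (2, 23)

degrees of freedom = [2, 23]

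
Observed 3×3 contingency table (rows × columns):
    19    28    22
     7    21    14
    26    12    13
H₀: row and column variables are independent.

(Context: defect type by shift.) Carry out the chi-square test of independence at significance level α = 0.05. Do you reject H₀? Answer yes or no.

reject H₀: yes

Row totals [69, 42, 51], col totals [52, 61, 49], n=162
χ² = (19−22.15)²/22.15 + (28−25.98)²/25.98 + (22−20.87)²/20.87 + (7−13.48)²/13.48 + (21−15.81)²/15.81 + (14−12.70)²/12.70 + (26−16.37)²/16.37 + (12−19.20)²/19.20 + (13−15.43)²/15.43 = 14.3621
df = 4
p-value (upper-tail) = 0.00622
At α=0.05: p < α → reject H₀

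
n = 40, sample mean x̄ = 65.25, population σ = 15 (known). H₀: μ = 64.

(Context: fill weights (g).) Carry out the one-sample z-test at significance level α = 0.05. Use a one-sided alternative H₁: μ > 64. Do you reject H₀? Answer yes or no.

SE = σ/√n = 15/√40 = 2.3717
z = (x̄−μ₀)/SE = (65.25−64)/2.3717 = 0.5270
p-value (one-sided, H₁ greater) = 0.29908
At α=0.05: p ≥ α → fail to reject H₀

reject H₀: no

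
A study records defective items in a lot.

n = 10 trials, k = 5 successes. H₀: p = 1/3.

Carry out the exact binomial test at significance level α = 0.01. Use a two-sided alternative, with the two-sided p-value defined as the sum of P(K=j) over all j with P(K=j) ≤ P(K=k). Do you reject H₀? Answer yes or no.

reject H₀: no

Exact binomial: n=10, k=5, p₀=1/3=0.3333
P(X=j) = C(n,j)·p₀^j·(1−p₀)^(n−j); p = Σ P(X=j) over j with P(X=j) ≤ P(X=5)
p-value (two-sided) = 0.31718
At α=0.01: p ≥ α → fail to reject H₀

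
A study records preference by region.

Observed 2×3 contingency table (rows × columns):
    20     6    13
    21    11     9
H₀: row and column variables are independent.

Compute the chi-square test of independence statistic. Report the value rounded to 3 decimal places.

Row totals [39, 41], col totals [41, 17, 22], n=80
χ² = (20−19.99)²/19.99 + (6−8.29)²/8.29 + (13−10.72)²/10.72 + (21−21.01)²/21.01 + (11−8.71)²/8.71 + (9−11.28)²/11.28 = 2.1736
df = 2

test statistic = 2.174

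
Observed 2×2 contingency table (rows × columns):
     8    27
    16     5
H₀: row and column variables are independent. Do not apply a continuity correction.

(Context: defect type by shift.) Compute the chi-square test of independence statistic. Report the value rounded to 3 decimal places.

Row totals [35, 21], col totals [24, 32], n=56
χ² = (8−15.00)²/15.00 + (27−20.00)²/20.00 + (16−9.00)²/9.00 + (5−12.00)²/12.00 = 15.2444
df = 1

test statistic = 15.244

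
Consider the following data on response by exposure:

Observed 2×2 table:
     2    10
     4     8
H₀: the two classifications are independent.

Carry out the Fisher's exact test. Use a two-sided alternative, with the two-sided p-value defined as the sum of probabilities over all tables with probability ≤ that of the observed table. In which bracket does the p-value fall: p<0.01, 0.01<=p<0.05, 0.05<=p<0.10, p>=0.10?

p-value bracket: p>=0.10

Margins: r₁=12, r₂=12, c₁=6, c₂=18, n=24
p_obs = C(12,2)·C(12,4)/C(24,6); sum pmf over tables with pmf ≤ p_obs
p-value (two-sided) = 0.64041
→ bracket: p>=0.10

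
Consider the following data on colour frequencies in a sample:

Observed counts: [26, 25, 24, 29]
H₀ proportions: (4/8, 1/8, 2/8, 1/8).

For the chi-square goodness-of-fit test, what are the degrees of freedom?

df = k − 1 = 4 − 1 = 3

degrees of freedom = 3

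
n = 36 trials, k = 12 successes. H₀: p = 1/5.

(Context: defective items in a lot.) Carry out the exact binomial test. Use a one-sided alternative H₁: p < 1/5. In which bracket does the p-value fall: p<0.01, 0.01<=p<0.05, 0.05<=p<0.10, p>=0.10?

Exact binomial: n=36, k=12, p₀=1/5=0.2000
P(X≤12) from Σ C(n,i)·p₀^i·(1−p₀)^(n−i)
p-value (one-sided, H₁ less) = 0.98178
→ bracket: p>=0.10

p-value bracket: p>=0.10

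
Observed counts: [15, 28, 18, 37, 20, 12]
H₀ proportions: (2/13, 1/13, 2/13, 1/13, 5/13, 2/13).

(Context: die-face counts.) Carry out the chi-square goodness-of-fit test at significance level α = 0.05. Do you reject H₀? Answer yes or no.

reject H₀: yes

n = 130; E_i = n·p_i = [20.00, 10.00, 20.00, 10.00, 50.00, 20.00]
χ² = (15−20.00)²/20.00 + (28−10.00)²/10.00 + (18−20.00)²/20.00 + (37−10.00)²/10.00 + (20−50.00)²/50.00 + (12−20.00)²/20.00 = 127.9500
df = 5
p-value (upper-tail) = 0.00000
At α=0.05: p < α → reject H₀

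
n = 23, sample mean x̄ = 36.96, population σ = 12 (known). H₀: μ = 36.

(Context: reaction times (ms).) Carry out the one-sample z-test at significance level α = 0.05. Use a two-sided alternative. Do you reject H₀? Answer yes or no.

SE = σ/√n = 12/√23 = 2.5022
z = (x̄−μ₀)/SE = (36.96−36)/2.5022 = 0.3837
p-value (two-sided) = 0.70123
At α=0.05: p ≥ α → fail to reject H₀

reject H₀: no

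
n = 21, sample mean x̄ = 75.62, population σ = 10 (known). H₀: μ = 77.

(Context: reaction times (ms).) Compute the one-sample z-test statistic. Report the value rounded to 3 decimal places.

test statistic = -0.632

SE = σ/√n = 10/√21 = 2.1822
z = (x̄−μ₀)/SE = (75.62−77)/2.1822 = -0.6324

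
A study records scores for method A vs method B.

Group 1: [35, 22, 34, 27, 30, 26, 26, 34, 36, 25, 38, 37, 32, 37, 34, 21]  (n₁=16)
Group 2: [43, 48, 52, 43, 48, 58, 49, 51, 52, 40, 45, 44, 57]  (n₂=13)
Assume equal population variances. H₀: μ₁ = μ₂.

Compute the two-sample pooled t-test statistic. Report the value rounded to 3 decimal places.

x̄₁=30.875, s₁=5.620, n₁=16
x̄₂=48.462, s₂=5.471, n₂=13
s_p² = [15·5.620² + 12·5.471²]/27 = 30.8511
SE = √(s_p²·(1/16+1/13)) = 2.0740
t = (30.875−48.462)/2.0740 = -8.4796
df = 27

test statistic = -8.480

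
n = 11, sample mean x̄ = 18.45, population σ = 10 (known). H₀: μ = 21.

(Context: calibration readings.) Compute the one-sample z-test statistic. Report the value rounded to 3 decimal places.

test statistic = -0.846

SE = σ/√n = 10/√11 = 3.0151
z = (x̄−μ₀)/SE = (18.45−21)/3.0151 = -0.8457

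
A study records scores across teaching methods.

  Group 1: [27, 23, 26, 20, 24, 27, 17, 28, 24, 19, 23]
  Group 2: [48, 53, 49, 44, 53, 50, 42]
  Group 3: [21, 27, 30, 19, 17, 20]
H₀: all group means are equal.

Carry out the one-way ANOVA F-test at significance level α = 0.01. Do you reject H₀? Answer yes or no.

reject H₀: yes

Group means [23.45, 48.43, 22.33], grand mean 30.458
SSB = Σnᵢ(x̄ᵢ−x̄)² = 3196.183; SSW = ΣΣ(x−x̄ᵢ)² = 359.775
MSB = 3196.183/2 = 1598.0917; MSW = 359.775/21 = 17.1321
F = MSB/MSW = 93.2803
df = (2, 21)
p-value (upper-tail) = 0.00000
At α=0.01: p < α → reject H₀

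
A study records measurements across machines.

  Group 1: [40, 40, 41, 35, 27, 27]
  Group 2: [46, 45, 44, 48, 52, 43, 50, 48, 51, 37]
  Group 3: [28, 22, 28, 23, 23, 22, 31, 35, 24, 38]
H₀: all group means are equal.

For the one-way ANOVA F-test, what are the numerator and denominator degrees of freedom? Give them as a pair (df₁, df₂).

k = 3 groups, N = 26 total
df = (k−1, N−k) = (3−1, 26−3) = (2, 23)

degrees of freedom = [2, 23]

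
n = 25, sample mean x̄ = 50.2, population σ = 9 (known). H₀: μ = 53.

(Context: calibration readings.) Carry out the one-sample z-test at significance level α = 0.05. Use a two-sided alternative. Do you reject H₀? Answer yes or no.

reject H₀: no

SE = σ/√n = 9/√25 = 1.8000
z = (x̄−μ₀)/SE = (50.2−53)/1.8000 = -1.5556
p-value (two-sided) = 0.11981
At α=0.05: p ≥ α → fail to reject H₀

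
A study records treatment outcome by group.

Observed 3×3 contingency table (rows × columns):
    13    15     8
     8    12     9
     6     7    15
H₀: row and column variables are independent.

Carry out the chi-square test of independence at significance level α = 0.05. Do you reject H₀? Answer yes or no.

Row totals [36, 29, 28], col totals [27, 34, 32], n=93
χ² = (13−10.45)²/10.45 + (15−13.16)²/13.16 + (8−12.39)²/12.39 + (8−8.42)²/8.42 + (12−10.60)²/10.60 + (9−9.98)²/9.98 + (6−8.13)²/8.13 + (7−10.24)²/10.24 + (15−9.63)²/9.63 = 7.3023
df = 4
p-value (upper-tail) = 0.12075
At α=0.05: p ≥ α → fail to reject H₀

reject H₀: no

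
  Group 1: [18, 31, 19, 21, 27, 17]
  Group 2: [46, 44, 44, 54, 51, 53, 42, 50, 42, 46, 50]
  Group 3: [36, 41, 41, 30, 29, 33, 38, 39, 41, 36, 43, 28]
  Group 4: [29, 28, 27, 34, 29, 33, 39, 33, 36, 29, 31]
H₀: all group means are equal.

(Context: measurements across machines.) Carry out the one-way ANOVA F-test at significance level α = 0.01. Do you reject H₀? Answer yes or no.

Group means [22.17, 47.45, 36.25, 31.64], grand mean 35.950
SSB = Σnᵢ(x̄ᵢ−x̄)² = 2801.544; SSW = ΣΣ(x−x̄ᵢ)² = 776.356
MSB = 2801.544/3 = 933.8480; MSW = 776.356/36 = 21.5654
F = MSB/MSW = 43.3030
df = (3, 36)
p-value (upper-tail) = 0.00000
At α=0.01: p < α → reject H₀

reject H₀: yes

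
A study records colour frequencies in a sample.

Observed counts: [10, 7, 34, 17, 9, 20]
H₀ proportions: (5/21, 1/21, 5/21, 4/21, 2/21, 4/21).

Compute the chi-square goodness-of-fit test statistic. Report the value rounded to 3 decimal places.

n = 97; E_i = n·p_i = [23.10, 4.62, 23.10, 18.48, 9.24, 18.48]
χ² = (10−23.10)²/23.10 + (7−4.62)²/4.62 + (34−23.10)²/23.10 + (17−18.48)²/18.48 + (9−9.24)²/9.24 + (20−18.48)²/18.48 = 14.0510
df = 5

test statistic = 14.051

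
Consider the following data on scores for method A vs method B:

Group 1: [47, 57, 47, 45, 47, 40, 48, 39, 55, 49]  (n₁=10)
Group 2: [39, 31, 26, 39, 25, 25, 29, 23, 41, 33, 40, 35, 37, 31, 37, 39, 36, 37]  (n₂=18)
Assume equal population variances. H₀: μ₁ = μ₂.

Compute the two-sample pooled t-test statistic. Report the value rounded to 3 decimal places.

x̄₁=47.400, s₁=5.621, n₁=10
x̄₂=33.500, s₂=5.833, n₂=18
s_p² = [9·5.621² + 17·5.833²]/26 = 33.1885
SE = √(s_p²·(1/10+1/18)) = 2.2721
t = (47.400−33.500)/2.2721 = 6.1176
df = 26

test statistic = 6.118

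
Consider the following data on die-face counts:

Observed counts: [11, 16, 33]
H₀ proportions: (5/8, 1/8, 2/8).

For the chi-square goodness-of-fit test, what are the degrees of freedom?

df = k − 1 = 3 − 1 = 2

degrees of freedom = 2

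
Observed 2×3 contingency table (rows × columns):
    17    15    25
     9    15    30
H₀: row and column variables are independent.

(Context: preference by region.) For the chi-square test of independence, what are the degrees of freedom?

df = (r−1)(c−1) = (2−1)·(3−1) = 2

degrees of freedom = 2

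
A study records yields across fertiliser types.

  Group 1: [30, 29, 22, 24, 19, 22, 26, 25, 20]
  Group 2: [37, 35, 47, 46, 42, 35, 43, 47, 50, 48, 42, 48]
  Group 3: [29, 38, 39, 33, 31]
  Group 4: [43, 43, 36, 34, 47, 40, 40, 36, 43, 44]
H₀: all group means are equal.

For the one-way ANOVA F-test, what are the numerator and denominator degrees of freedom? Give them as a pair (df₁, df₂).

degrees of freedom = [3, 32]

k = 4 groups, N = 36 total
df = (k−1, N−k) = (4−1, 36−4) = (3, 32)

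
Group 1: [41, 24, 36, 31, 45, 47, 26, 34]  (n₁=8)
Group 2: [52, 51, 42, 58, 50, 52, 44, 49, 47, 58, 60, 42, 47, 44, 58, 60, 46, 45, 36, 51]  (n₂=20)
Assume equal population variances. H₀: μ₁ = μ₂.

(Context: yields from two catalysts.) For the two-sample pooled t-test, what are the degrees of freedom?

df = n₁ + n₂ − 2 = 8 + 20 − 2 = 26

degrees of freedom = 26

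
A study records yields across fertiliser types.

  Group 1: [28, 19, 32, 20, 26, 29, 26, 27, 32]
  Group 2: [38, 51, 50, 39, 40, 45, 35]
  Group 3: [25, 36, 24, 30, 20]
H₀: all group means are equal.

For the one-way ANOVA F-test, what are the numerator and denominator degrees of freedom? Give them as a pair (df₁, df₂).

degrees of freedom = [2, 18]

k = 3 groups, N = 21 total
df = (k−1, N−k) = (3−1, 21−3) = (2, 18)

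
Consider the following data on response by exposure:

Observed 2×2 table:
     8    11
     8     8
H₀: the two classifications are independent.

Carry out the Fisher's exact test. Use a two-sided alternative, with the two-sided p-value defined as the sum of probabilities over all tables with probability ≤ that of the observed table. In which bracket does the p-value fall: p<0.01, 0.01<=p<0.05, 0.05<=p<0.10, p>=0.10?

Margins: r₁=19, r₂=16, c₁=16, c₂=19, n=35
p_obs = C(19,8)·C(16,8)/C(35,16); sum pmf over tables with pmf ≤ p_obs
p-value (two-sided) = 0.73970
→ bracket: p>=0.10

p-value bracket: p>=0.10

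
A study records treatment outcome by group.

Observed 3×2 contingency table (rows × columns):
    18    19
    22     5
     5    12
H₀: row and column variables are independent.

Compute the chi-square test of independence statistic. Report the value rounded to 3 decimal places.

test statistic = 12.771

Row totals [37, 27, 17], col totals [45, 36], n=81
χ² = (18−20.56)²/20.56 + (19−16.44)²/16.44 + (22−15.00)²/15.00 + (5−12.00)²/12.00 + (5−9.44)²/9.44 + (12−7.56)²/7.56 = 12.7707
df = 2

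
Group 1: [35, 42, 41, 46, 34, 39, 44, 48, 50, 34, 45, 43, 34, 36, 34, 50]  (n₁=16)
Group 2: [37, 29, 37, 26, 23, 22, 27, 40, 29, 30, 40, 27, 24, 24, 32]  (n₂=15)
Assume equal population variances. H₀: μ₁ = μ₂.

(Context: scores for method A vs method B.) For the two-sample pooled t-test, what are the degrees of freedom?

df = n₁ + n₂ − 2 = 16 + 15 − 2 = 29

degrees of freedom = 29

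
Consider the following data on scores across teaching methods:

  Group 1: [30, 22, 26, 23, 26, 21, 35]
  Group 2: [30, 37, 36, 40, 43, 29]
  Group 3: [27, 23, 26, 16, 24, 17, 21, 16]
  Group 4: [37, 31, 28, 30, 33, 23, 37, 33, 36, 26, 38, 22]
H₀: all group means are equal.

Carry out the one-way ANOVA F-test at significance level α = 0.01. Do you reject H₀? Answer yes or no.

Group means [26.14, 35.83, 21.25, 31.17], grand mean 28.545
SSB = Σnᵢ(x̄ᵢ−x̄)² = 867.325; SSW = ΣΣ(x−x̄ᵢ)² = 770.857
MSB = 867.325/3 = 289.1082; MSW = 770.857/29 = 26.5813
F = MSB/MSW = 10.8764
df = (3, 29)
p-value (upper-tail) = 0.00006
At α=0.01: p < α → reject H₀

reject H₀: yes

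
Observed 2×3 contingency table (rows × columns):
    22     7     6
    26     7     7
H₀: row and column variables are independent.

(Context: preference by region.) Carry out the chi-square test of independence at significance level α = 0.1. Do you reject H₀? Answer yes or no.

Row totals [35, 40], col totals [48, 14, 13], n=75
χ² = (22−22.40)²/22.40 + (7−6.53)²/6.53 + (6−6.07)²/6.07 + (26−25.60)²/25.60 + (7−7.47)²/7.47 + (7−6.93)²/6.93 = 0.0773
df = 2
p-value (upper-tail) = 0.96210
At α=0.1: p ≥ α → fail to reject H₀

reject H₀: no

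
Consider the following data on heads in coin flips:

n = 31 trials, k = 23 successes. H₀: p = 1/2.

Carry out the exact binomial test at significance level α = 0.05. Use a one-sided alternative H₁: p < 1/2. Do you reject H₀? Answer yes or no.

Exact binomial: n=31, k=23, p₀=1/2=0.5000
P(X≤23) from Σ C(n,i)·p₀^i·(1−p₀)^(n−i)
p-value (one-sided, H₁ less) = 0.99834
At α=0.05: p ≥ α → fail to reject H₀

reject H₀: no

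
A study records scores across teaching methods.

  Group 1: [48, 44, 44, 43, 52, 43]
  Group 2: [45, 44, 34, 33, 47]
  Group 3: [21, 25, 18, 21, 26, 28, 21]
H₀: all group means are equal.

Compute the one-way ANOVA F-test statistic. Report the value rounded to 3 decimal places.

Group means [45.67, 40.60, 22.86], grand mean 35.389
SSB = Σnᵢ(x̄ᵢ−x̄)² = 1868.887; SSW = ΣΣ(x−x̄ᵢ)² = 313.390
MSB = 1868.887/2 = 934.4437; MSW = 313.390/15 = 20.8927
F = MSB/MSW = 44.7258
df = (2, 15)

test statistic = 44.726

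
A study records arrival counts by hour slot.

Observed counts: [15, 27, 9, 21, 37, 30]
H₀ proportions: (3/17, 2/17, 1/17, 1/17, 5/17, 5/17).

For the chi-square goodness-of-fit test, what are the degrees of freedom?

df = k − 1 = 6 − 1 = 5

degrees of freedom = 5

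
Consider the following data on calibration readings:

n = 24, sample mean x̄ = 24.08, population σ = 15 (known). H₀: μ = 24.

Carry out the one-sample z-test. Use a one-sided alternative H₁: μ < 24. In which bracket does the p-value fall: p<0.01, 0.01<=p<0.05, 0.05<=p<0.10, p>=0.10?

p-value bracket: p>=0.10

SE = σ/√n = 15/√24 = 3.0619
z = (x̄−μ₀)/SE = (24.08−24)/3.0619 = 0.0261
p-value (one-sided, H₁ less) = 0.51042
→ bracket: p>=0.10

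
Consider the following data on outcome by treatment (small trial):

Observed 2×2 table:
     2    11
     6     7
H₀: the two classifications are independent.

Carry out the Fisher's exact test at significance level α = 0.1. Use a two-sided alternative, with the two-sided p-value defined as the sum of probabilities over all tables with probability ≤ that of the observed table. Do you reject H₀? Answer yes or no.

reject H₀: no

Margins: r₁=13, r₂=13, c₁=8, c₂=18, n=26
p_obs = C(13,2)·C(13,6)/C(26,8); sum pmf over tables with pmf ≤ p_obs
p-value (two-sided) = 0.20156
At α=0.1: p ≥ α → fail to reject H₀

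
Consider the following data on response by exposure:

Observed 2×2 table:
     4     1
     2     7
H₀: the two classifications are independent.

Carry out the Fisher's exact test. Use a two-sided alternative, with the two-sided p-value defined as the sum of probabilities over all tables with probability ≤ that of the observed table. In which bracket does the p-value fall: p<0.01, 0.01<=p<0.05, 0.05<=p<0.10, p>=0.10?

p-value bracket: 0.05<=p<0.10

Margins: r₁=5, r₂=9, c₁=6, c₂=8, n=14
p_obs = C(5,4)·C(9,2)/C(14,6); sum pmf over tables with pmf ≤ p_obs
p-value (two-sided) = 0.09091
→ bracket: 0.05<=p<0.10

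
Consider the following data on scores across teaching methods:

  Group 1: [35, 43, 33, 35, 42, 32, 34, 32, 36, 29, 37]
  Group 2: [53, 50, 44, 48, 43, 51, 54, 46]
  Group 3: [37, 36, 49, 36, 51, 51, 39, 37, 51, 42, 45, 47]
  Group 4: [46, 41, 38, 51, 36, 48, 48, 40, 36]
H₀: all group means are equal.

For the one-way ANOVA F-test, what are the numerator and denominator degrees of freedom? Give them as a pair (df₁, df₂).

k = 4 groups, N = 40 total
df = (k−1, N−k) = (4−1, 40−4) = (3, 36)

degrees of freedom = [3, 36]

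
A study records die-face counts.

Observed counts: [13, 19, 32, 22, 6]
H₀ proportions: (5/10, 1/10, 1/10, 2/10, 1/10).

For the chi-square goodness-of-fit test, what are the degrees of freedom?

df = k − 1 = 5 − 1 = 4

degrees of freedom = 4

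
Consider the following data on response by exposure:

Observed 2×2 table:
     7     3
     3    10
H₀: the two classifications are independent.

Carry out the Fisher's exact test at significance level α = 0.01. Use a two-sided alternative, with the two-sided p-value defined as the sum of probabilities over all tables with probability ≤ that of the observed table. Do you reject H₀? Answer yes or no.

Margins: r₁=10, r₂=13, c₁=10, c₂=13, n=23
p_obs = C(10,7)·C(13,3)/C(23,10); sum pmf over tables with pmf ≤ p_obs
p-value (two-sided) = 0.03968
At α=0.01: p ≥ α → fail to reject H₀

reject H₀: no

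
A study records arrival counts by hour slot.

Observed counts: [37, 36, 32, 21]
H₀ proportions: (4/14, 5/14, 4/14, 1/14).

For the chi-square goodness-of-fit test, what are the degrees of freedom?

df = k − 1 = 4 − 1 = 3

degrees of freedom = 3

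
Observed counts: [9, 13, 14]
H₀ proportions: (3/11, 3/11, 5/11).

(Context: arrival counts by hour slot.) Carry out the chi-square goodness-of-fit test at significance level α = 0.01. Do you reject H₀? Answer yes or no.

reject H₀: no

n = 36; E_i = n·p_i = [9.82, 9.82, 16.36]
χ² = (9−9.82)²/9.82 + (13−9.82)²/9.82 + (14−16.36)²/16.36 = 1.4407
df = 2
p-value (upper-tail) = 0.48657
At α=0.01: p ≥ α → fail to reject H₀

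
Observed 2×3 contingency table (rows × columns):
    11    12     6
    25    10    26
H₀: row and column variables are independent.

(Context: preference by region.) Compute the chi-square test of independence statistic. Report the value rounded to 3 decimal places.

Row totals [29, 61], col totals [36, 22, 32], n=90
χ² = (11−11.60)²/11.60 + (12−7.09)²/7.09 + (6−10.31)²/10.31 + (25−24.40)²/24.40 + (10−14.91)²/14.91 + (26−21.69)²/21.69 = 7.7251
df = 2

test statistic = 7.725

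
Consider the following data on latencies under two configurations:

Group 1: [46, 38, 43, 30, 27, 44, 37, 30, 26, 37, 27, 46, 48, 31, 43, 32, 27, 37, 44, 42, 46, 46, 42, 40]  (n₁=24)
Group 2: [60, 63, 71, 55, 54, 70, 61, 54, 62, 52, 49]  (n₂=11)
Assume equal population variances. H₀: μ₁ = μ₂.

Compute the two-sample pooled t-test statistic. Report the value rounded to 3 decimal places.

x̄₁=37.875, s₁=7.333, n₁=24
x̄₂=59.182, s₂=7.139, n₂=11
s_p² = [23·7.333² + 10·7.139²]/33 = 52.9170
SE = √(s_p²·(1/24+1/11)) = 2.6487
t = (37.875−59.182)/2.6487 = -8.0443
df = 33

test statistic = -8.044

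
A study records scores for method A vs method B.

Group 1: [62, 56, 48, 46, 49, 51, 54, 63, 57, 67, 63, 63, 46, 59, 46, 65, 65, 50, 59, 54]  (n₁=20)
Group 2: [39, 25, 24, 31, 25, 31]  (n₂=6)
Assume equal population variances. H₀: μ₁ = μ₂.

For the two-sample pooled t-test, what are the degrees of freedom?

df = n₁ + n₂ − 2 = 20 + 6 − 2 = 24

degrees of freedom = 24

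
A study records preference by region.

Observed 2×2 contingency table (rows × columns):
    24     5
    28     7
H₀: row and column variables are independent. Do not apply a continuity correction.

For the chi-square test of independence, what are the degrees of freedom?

degrees of freedom = 1

df = (r−1)(c−1) = (2−1)·(2−1) = 1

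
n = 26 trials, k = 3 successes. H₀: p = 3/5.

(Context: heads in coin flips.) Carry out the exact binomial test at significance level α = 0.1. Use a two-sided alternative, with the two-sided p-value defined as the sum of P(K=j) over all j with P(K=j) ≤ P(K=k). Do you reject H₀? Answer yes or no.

Exact binomial: n=26, k=3, p₀=3/5=0.6000
P(X=j) = C(n,j)·p₀^j·(1−p₀)^(n−j); p = Σ P(X=j) over j with P(X=j) ≤ P(X=3)
p-value (two-sided) = 0.00000
At α=0.1: p < α → reject H₀

reject H₀: yes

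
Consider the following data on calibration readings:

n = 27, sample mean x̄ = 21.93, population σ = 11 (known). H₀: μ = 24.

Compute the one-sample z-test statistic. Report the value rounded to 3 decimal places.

SE = σ/√n = 11/√27 = 2.1170
z = (x̄−μ₀)/SE = (21.93−24)/2.1170 = -0.9778

test statistic = -0.978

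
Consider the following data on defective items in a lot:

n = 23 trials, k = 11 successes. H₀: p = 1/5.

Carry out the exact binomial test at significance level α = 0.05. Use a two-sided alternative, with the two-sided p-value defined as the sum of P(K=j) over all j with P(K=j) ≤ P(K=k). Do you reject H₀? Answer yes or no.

reject H₀: yes

Exact binomial: n=23, k=11, p₀=1/5=0.2000
P(X=j) = C(n,j)·p₀^j·(1−p₀)^(n−j); p = Σ P(X=j) over j with P(X=j) ≤ P(X=11)
p-value (two-sided) = 0.00250
At α=0.05: p < α → reject H₀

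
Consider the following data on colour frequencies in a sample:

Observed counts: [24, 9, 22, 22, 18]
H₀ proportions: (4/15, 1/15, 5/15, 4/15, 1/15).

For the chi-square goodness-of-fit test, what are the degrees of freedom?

df = k − 1 = 5 − 1 = 4

degrees of freedom = 4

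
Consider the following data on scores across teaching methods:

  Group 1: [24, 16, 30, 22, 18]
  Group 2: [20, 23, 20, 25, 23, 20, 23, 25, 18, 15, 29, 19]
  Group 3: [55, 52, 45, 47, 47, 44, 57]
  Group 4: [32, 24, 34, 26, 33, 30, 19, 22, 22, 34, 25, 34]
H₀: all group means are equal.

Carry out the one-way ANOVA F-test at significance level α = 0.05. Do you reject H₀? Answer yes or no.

reject H₀: yes

Group means [22.00, 21.67, 49.57, 27.92], grand mean 29.222
SSB = Σnᵢ(x̄ᵢ−x̄)² = 3864.925; SSW = ΣΣ(x−x̄ᵢ)² = 765.298
MSB = 3864.925/3 = 1288.3082; MSW = 765.298/32 = 23.9156
F = MSB/MSW = 53.8691
df = (3, 32)
p-value (upper-tail) = 0.00000
At α=0.05: p < α → reject H₀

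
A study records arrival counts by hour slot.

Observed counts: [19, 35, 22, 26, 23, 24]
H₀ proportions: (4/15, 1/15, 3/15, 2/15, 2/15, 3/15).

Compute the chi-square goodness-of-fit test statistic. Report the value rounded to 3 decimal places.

test statistic = 79.633

n = 149; E_i = n·p_i = [39.73, 9.93, 29.80, 19.87, 19.87, 29.80]
χ² = (19−39.73)²/39.73 + (35−9.93)²/9.93 + (22−29.80)²/29.80 + (26−19.87)²/19.87 + (23−19.87)²/19.87 + (24−29.80)²/29.80 = 79.6326
df = 5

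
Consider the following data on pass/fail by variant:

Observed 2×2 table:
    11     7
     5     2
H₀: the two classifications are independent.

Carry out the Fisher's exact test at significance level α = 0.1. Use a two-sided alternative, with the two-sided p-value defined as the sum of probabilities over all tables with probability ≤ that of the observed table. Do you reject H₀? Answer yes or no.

reject H₀: no

Margins: r₁=18, r₂=7, c₁=16, c₂=9, n=25
p_obs = C(18,11)·C(7,5)/C(25,16); sum pmf over tables with pmf ≤ p_obs
p-value (two-sided) = 1.00000
At α=0.1: p ≥ α → fail to reject H₀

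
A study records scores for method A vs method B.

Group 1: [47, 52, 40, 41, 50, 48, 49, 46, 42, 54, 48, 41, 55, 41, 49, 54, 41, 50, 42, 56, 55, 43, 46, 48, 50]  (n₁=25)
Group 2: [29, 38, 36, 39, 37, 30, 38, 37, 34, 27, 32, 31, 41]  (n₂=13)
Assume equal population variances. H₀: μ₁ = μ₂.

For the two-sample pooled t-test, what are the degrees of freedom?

degrees of freedom = 36

df = n₁ + n₂ − 2 = 25 + 13 − 2 = 36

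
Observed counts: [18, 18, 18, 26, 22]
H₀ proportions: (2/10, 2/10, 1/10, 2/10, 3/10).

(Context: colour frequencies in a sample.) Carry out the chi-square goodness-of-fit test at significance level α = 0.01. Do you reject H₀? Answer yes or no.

n = 102; E_i = n·p_i = [20.40, 20.40, 10.20, 20.40, 30.60]
χ² = (18−20.40)²/20.40 + (18−20.40)²/20.40 + (18−10.20)²/10.20 + (26−20.40)²/20.40 + (22−30.60)²/30.60 = 10.4837
df = 4
p-value (upper-tail) = 0.03302
At α=0.01: p ≥ α → fail to reject H₀

reject H₀: no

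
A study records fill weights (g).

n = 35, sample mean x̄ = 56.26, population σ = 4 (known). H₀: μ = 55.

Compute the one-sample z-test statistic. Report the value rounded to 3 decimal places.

test statistic = 1.864

SE = σ/√n = 4/√35 = 0.6761
z = (x̄−μ₀)/SE = (56.26−55)/0.6761 = 1.8636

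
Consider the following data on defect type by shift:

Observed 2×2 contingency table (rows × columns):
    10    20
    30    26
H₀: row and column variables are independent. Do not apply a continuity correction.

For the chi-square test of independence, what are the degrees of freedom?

degrees of freedom = 1

df = (r−1)(c−1) = (2−1)·(2−1) = 1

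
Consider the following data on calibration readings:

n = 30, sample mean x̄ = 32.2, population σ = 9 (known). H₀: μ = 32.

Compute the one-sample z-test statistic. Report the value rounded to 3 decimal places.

test statistic = 0.122

SE = σ/√n = 9/√30 = 1.6432
z = (x̄−μ₀)/SE = (32.2−32)/1.6432 = 0.1217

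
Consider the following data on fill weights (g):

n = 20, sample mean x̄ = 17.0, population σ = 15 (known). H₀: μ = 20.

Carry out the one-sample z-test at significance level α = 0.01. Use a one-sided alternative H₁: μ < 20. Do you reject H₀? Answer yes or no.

SE = σ/√n = 15/√20 = 3.3541
z = (x̄−μ₀)/SE = (17.0−20)/3.3541 = -0.8944
p-value (one-sided, H₁ less) = 0.18555
At α=0.01: p ≥ α → fail to reject H₀

reject H₀: no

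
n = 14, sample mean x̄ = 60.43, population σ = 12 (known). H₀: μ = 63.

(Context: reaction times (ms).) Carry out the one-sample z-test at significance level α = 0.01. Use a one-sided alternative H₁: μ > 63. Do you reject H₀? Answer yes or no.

reject H₀: no

SE = σ/√n = 12/√14 = 3.2071
z = (x̄−μ₀)/SE = (60.43−63)/3.2071 = -0.8013
p-value (one-sided, H₁ greater) = 0.78853
At α=0.01: p ≥ α → fail to reject H₀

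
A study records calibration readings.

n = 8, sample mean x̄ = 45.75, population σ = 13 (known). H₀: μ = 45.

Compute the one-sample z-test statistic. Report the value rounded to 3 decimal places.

test statistic = 0.163

SE = σ/√n = 13/√8 = 4.5962
z = (x̄−μ₀)/SE = (45.75−45)/4.5962 = 0.1632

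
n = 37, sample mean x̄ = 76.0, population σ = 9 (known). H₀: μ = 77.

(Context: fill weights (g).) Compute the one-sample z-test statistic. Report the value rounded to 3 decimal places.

SE = σ/√n = 9/√37 = 1.4796
z = (x̄−μ₀)/SE = (76.0−77)/1.4796 = -0.6759

test statistic = -0.676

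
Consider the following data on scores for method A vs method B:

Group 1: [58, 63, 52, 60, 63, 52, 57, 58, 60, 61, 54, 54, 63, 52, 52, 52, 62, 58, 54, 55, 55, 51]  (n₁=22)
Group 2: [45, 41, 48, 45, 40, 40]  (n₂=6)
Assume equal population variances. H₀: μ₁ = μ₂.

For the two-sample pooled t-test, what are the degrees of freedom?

degrees of freedom = 26

df = n₁ + n₂ − 2 = 22 + 6 − 2 = 26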